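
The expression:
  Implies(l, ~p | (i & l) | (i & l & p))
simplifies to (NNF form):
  i | ~l | ~p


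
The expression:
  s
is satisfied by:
  {s: True}


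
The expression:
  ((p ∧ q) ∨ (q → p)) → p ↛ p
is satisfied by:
  {q: True, p: False}


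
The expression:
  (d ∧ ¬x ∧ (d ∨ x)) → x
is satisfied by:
  {x: True, d: False}
  {d: False, x: False}
  {d: True, x: True}


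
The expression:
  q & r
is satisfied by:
  {r: True, q: True}


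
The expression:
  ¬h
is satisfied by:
  {h: False}


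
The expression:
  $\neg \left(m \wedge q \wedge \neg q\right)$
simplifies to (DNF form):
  $\text{True}$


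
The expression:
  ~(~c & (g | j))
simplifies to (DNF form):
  c | (~g & ~j)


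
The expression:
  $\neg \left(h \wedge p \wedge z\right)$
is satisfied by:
  {p: False, z: False, h: False}
  {h: True, p: False, z: False}
  {z: True, p: False, h: False}
  {h: True, z: True, p: False}
  {p: True, h: False, z: False}
  {h: True, p: True, z: False}
  {z: True, p: True, h: False}


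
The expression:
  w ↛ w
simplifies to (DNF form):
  False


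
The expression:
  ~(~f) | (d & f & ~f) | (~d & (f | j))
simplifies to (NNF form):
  f | (j & ~d)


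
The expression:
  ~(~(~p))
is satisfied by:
  {p: False}


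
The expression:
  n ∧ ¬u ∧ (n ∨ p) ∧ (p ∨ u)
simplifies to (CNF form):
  n ∧ p ∧ ¬u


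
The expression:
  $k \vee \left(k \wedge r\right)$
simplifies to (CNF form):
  $k$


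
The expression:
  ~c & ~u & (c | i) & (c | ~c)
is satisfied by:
  {i: True, u: False, c: False}


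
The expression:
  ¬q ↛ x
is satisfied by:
  {q: False, x: False}


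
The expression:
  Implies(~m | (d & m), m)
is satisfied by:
  {m: True}


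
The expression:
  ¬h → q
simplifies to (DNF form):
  h ∨ q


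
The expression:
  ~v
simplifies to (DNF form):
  ~v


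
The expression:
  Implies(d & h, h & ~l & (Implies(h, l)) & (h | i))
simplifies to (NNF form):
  ~d | ~h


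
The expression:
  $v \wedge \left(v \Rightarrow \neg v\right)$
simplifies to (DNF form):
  $\text{False}$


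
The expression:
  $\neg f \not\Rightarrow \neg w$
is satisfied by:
  {w: True, f: False}


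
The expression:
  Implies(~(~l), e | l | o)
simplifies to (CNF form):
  True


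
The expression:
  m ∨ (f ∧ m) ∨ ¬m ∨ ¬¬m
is always true.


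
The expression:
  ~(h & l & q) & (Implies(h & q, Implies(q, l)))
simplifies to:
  ~h | ~q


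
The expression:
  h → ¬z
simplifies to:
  ¬h ∨ ¬z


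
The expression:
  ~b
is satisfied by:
  {b: False}


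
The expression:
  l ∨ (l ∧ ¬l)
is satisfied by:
  {l: True}


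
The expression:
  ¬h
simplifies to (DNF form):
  ¬h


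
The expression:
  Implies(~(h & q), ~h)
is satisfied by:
  {q: True, h: False}
  {h: False, q: False}
  {h: True, q: True}


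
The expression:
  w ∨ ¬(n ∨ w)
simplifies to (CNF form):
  w ∨ ¬n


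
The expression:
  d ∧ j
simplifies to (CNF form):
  d ∧ j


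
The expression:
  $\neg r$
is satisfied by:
  {r: False}


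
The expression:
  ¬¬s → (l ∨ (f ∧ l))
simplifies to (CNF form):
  l ∨ ¬s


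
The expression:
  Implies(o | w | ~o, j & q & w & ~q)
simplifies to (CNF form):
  False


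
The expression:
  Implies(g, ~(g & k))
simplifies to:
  ~g | ~k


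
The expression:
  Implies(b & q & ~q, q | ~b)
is always true.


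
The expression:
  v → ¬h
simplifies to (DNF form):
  ¬h ∨ ¬v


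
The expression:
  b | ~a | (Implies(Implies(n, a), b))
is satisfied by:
  {b: True, a: False}
  {a: False, b: False}
  {a: True, b: True}


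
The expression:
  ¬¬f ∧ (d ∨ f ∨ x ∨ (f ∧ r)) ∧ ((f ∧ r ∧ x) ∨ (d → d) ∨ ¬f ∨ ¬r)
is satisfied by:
  {f: True}


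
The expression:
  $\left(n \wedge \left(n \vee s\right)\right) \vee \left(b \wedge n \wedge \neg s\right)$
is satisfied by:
  {n: True}


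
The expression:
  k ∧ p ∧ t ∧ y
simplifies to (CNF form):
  k ∧ p ∧ t ∧ y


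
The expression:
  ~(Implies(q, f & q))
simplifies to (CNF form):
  q & ~f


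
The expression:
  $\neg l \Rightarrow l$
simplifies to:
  $l$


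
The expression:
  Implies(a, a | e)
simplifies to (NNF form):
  True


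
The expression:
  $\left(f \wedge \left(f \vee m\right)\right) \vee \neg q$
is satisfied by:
  {f: True, q: False}
  {q: False, f: False}
  {q: True, f: True}


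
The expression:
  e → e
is always true.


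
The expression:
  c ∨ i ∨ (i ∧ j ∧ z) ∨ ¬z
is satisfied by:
  {i: True, c: True, z: False}
  {i: True, z: False, c: False}
  {c: True, z: False, i: False}
  {c: False, z: False, i: False}
  {i: True, c: True, z: True}
  {i: True, z: True, c: False}
  {c: True, z: True, i: False}


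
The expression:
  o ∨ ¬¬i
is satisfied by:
  {i: True, o: True}
  {i: True, o: False}
  {o: True, i: False}


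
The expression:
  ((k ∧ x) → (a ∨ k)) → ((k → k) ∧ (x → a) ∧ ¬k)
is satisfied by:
  {a: True, x: False, k: False}
  {x: False, k: False, a: False}
  {a: True, x: True, k: False}


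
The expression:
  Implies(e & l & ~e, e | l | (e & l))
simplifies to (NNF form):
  True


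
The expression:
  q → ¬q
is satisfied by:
  {q: False}


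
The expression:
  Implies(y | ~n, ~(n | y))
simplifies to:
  ~y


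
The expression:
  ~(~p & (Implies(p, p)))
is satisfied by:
  {p: True}


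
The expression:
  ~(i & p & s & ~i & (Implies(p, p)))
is always true.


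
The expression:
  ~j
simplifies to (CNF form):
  ~j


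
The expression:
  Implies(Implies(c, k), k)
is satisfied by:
  {k: True, c: True}
  {k: True, c: False}
  {c: True, k: False}


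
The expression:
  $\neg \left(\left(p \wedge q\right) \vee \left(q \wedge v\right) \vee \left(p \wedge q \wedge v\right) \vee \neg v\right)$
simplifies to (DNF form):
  $v \wedge \neg q$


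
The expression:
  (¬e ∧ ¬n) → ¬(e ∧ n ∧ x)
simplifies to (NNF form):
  True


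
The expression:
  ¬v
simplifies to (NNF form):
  ¬v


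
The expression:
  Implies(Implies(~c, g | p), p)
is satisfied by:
  {p: True, g: False, c: False}
  {p: True, c: True, g: False}
  {p: True, g: True, c: False}
  {p: True, c: True, g: True}
  {c: False, g: False, p: False}


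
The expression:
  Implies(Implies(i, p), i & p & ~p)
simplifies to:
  i & ~p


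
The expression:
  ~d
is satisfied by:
  {d: False}


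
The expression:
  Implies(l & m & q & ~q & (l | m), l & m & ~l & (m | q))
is always true.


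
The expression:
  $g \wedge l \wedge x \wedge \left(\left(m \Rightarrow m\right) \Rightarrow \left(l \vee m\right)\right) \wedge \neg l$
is never true.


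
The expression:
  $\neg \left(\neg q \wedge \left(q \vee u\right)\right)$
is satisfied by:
  {q: True, u: False}
  {u: False, q: False}
  {u: True, q: True}


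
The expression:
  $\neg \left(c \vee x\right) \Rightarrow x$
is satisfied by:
  {x: True, c: True}
  {x: True, c: False}
  {c: True, x: False}


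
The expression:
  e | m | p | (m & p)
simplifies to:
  e | m | p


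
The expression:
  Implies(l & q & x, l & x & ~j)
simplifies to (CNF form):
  ~j | ~l | ~q | ~x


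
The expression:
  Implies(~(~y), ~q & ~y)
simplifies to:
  ~y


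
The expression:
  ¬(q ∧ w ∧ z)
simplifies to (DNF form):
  ¬q ∨ ¬w ∨ ¬z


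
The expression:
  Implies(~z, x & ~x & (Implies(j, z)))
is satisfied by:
  {z: True}


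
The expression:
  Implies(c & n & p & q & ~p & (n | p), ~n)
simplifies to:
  True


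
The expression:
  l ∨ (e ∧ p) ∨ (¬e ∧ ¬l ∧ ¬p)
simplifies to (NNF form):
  l ∨ (e ∧ p) ∨ (¬e ∧ ¬p)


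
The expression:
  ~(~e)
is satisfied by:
  {e: True}


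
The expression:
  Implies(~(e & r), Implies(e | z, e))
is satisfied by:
  {e: True, z: False}
  {z: False, e: False}
  {z: True, e: True}


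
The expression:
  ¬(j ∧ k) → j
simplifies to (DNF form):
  j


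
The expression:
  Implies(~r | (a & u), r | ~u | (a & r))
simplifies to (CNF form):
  r | ~u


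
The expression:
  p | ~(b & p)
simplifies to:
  True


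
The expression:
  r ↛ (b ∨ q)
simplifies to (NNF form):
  r ∧ ¬b ∧ ¬q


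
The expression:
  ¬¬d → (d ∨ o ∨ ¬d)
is always true.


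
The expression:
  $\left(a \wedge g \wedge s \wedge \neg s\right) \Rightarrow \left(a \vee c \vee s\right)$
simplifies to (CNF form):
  $\text{True}$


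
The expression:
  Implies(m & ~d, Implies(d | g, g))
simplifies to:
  True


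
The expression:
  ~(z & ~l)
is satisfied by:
  {l: True, z: False}
  {z: False, l: False}
  {z: True, l: True}


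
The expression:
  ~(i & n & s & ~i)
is always true.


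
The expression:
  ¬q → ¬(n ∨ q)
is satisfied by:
  {q: True, n: False}
  {n: False, q: False}
  {n: True, q: True}


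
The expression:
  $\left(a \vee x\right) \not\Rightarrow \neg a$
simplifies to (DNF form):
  $a$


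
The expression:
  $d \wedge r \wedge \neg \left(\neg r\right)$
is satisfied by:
  {r: True, d: True}


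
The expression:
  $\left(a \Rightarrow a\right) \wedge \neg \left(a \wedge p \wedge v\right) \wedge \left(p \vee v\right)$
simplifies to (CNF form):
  $\left(p \vee v\right) \wedge \left(v \vee \neg v\right) \wedge \left(p \vee v \vee \neg a\right) \wedge \left(p \vee v \vee \neg p\right) \wedge \left(p \vee \neg a \vee \neg p\right) \wedge \left(v \vee \neg a \vee \neg v\right) \wedge \left(v \vee \neg p \vee \neg v\right) \wedge \left(\neg a \vee \neg p \vee \neg v\right)$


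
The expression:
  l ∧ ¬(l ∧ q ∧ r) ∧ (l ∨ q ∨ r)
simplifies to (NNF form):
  l ∧ (¬q ∨ ¬r)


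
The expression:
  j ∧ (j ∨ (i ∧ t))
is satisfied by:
  {j: True}


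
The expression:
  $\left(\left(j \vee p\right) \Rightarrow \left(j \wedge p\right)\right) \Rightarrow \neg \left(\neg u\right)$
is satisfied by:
  {u: True, p: False, j: False}
  {j: True, u: True, p: False}
  {u: True, p: True, j: False}
  {j: True, u: True, p: True}
  {j: True, p: False, u: False}
  {p: True, j: False, u: False}


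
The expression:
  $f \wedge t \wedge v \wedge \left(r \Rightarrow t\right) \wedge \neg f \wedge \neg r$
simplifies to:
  $\text{False}$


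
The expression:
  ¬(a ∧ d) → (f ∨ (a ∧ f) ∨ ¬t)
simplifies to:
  f ∨ (a ∧ d) ∨ ¬t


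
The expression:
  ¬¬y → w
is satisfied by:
  {w: True, y: False}
  {y: False, w: False}
  {y: True, w: True}


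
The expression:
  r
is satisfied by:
  {r: True}


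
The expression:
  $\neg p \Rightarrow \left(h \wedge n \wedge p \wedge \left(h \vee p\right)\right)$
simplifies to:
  $p$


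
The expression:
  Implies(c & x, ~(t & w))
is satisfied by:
  {w: False, c: False, t: False, x: False}
  {x: True, w: False, c: False, t: False}
  {t: True, w: False, c: False, x: False}
  {x: True, t: True, w: False, c: False}
  {c: True, x: False, w: False, t: False}
  {x: True, c: True, w: False, t: False}
  {t: True, c: True, x: False, w: False}
  {x: True, t: True, c: True, w: False}
  {w: True, t: False, c: False, x: False}
  {x: True, w: True, t: False, c: False}
  {t: True, w: True, x: False, c: False}
  {x: True, t: True, w: True, c: False}
  {c: True, w: True, t: False, x: False}
  {x: True, c: True, w: True, t: False}
  {t: True, c: True, w: True, x: False}


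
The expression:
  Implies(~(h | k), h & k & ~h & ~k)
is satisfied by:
  {k: True, h: True}
  {k: True, h: False}
  {h: True, k: False}


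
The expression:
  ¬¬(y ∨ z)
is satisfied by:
  {y: True, z: True}
  {y: True, z: False}
  {z: True, y: False}


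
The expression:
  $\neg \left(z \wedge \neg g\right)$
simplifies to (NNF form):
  $g \vee \neg z$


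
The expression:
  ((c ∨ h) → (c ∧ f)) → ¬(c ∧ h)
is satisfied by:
  {h: False, c: False, f: False}
  {f: True, h: False, c: False}
  {c: True, h: False, f: False}
  {f: True, c: True, h: False}
  {h: True, f: False, c: False}
  {f: True, h: True, c: False}
  {c: True, h: True, f: False}


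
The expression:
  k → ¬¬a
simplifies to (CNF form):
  a ∨ ¬k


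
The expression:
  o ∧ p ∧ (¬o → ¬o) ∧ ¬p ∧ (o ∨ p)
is never true.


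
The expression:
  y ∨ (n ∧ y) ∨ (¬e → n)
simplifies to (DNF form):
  e ∨ n ∨ y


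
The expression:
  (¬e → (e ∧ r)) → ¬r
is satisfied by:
  {e: False, r: False}
  {r: True, e: False}
  {e: True, r: False}


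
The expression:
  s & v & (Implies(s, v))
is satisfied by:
  {s: True, v: True}


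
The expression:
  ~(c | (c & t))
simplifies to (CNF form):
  ~c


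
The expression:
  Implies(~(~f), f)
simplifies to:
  True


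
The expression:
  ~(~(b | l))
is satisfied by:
  {b: True, l: True}
  {b: True, l: False}
  {l: True, b: False}


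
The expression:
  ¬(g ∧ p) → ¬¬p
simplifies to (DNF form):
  p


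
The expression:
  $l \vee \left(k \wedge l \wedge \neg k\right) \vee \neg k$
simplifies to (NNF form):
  $l \vee \neg k$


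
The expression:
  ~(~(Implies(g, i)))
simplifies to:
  i | ~g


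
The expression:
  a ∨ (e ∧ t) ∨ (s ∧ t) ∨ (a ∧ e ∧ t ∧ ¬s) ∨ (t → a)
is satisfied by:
  {s: True, a: True, e: True, t: False}
  {s: True, a: True, e: False, t: False}
  {s: True, e: True, t: False, a: False}
  {s: True, e: False, t: False, a: False}
  {a: True, e: True, t: False, s: False}
  {a: True, e: False, t: False, s: False}
  {e: True, a: False, t: False, s: False}
  {e: False, a: False, t: False, s: False}
  {s: True, a: True, t: True, e: True}
  {s: True, a: True, t: True, e: False}
  {s: True, t: True, e: True, a: False}
  {s: True, t: True, e: False, a: False}
  {t: True, a: True, e: True, s: False}
  {t: True, a: True, e: False, s: False}
  {t: True, e: True, a: False, s: False}


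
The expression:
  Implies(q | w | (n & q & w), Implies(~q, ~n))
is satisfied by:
  {q: True, w: False, n: False}
  {w: False, n: False, q: False}
  {n: True, q: True, w: False}
  {n: True, w: False, q: False}
  {q: True, w: True, n: False}
  {w: True, q: False, n: False}
  {n: True, w: True, q: True}


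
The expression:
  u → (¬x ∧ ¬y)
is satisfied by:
  {y: False, u: False, x: False}
  {x: True, y: False, u: False}
  {y: True, x: False, u: False}
  {x: True, y: True, u: False}
  {u: True, x: False, y: False}


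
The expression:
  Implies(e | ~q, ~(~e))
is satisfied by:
  {q: True, e: True}
  {q: True, e: False}
  {e: True, q: False}


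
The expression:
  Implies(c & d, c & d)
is always true.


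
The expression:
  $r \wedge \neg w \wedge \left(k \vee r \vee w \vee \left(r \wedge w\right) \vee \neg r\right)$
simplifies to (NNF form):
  $r \wedge \neg w$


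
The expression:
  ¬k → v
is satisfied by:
  {k: True, v: True}
  {k: True, v: False}
  {v: True, k: False}


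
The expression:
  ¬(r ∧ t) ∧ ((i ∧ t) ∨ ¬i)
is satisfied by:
  {r: False, t: False, i: False}
  {t: True, r: False, i: False}
  {i: True, t: True, r: False}
  {r: True, i: False, t: False}


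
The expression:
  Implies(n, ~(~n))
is always true.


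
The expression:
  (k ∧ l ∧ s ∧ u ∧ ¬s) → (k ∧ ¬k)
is always true.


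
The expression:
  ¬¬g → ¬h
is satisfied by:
  {h: False, g: False}
  {g: True, h: False}
  {h: True, g: False}


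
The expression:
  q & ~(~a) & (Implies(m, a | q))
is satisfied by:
  {a: True, q: True}


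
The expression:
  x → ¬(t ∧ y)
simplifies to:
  ¬t ∨ ¬x ∨ ¬y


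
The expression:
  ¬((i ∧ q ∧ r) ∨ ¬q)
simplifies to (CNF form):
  q ∧ (¬i ∨ ¬r)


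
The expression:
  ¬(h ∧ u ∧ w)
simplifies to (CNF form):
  ¬h ∨ ¬u ∨ ¬w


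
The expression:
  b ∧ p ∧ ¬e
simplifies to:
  b ∧ p ∧ ¬e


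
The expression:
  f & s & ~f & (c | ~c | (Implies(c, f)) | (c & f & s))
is never true.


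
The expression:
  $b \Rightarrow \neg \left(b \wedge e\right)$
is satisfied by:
  {e: False, b: False}
  {b: True, e: False}
  {e: True, b: False}


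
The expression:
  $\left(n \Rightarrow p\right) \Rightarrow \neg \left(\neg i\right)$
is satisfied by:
  {i: True, n: True, p: False}
  {i: True, n: False, p: False}
  {i: True, p: True, n: True}
  {i: True, p: True, n: False}
  {n: True, p: False, i: False}


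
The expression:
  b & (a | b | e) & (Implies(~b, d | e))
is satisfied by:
  {b: True}


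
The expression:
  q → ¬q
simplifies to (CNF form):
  ¬q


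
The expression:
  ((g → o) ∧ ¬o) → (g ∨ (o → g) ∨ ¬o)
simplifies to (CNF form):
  True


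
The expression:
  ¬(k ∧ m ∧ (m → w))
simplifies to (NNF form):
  ¬k ∨ ¬m ∨ ¬w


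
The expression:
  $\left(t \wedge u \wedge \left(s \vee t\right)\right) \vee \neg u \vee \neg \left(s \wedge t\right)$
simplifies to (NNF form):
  $\text{True}$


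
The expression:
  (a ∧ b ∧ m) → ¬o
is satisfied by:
  {m: False, o: False, a: False, b: False}
  {b: True, m: False, o: False, a: False}
  {a: True, m: False, o: False, b: False}
  {b: True, a: True, m: False, o: False}
  {o: True, b: False, m: False, a: False}
  {b: True, o: True, m: False, a: False}
  {a: True, o: True, b: False, m: False}
  {b: True, a: True, o: True, m: False}
  {m: True, a: False, o: False, b: False}
  {b: True, m: True, a: False, o: False}
  {a: True, m: True, b: False, o: False}
  {b: True, a: True, m: True, o: False}
  {o: True, m: True, a: False, b: False}
  {b: True, o: True, m: True, a: False}
  {a: True, o: True, m: True, b: False}


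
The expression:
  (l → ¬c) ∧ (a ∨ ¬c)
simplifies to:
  (a ∧ ¬l) ∨ ¬c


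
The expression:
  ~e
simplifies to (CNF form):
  ~e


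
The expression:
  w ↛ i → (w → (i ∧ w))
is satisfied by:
  {i: True, w: False}
  {w: False, i: False}
  {w: True, i: True}


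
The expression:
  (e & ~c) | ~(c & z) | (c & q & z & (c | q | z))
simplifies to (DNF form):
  q | ~c | ~z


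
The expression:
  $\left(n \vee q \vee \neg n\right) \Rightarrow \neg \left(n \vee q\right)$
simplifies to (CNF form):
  $\neg n \wedge \neg q$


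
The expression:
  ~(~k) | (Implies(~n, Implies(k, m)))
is always true.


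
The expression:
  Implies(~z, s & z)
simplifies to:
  z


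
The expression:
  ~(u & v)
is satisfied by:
  {u: False, v: False}
  {v: True, u: False}
  {u: True, v: False}


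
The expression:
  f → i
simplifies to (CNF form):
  i ∨ ¬f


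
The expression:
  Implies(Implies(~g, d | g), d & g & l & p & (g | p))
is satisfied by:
  {p: True, l: True, d: False, g: False}
  {p: True, d: False, l: False, g: False}
  {l: True, p: False, d: False, g: False}
  {p: False, d: False, l: False, g: False}
  {p: True, g: True, l: True, d: True}


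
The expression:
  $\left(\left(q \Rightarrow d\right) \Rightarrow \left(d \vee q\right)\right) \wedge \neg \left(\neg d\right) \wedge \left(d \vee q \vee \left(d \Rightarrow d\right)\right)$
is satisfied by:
  {d: True}


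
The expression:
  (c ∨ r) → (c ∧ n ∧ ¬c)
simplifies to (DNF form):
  ¬c ∧ ¬r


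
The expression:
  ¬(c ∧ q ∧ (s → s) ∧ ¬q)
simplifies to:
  True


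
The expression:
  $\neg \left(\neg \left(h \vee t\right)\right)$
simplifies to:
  $h \vee t$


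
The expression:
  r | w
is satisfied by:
  {r: True, w: True}
  {r: True, w: False}
  {w: True, r: False}


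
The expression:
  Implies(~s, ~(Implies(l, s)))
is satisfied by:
  {l: True, s: True}
  {l: True, s: False}
  {s: True, l: False}


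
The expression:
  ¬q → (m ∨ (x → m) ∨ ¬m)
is always true.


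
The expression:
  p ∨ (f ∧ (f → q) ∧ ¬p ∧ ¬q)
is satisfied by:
  {p: True}


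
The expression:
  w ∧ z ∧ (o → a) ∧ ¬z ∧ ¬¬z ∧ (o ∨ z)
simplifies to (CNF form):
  False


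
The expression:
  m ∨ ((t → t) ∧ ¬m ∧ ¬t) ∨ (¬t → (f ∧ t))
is always true.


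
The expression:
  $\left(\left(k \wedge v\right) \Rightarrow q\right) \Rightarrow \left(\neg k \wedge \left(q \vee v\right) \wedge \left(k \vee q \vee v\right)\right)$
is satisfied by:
  {v: True, k: False, q: False}
  {q: True, v: True, k: False}
  {q: True, v: False, k: False}
  {k: True, v: True, q: False}


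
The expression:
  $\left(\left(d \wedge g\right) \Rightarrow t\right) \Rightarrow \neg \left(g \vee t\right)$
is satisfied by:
  {d: True, g: False, t: False}
  {g: False, t: False, d: False}
  {d: True, g: True, t: False}


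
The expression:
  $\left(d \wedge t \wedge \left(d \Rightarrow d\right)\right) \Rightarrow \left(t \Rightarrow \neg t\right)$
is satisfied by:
  {t: False, d: False}
  {d: True, t: False}
  {t: True, d: False}


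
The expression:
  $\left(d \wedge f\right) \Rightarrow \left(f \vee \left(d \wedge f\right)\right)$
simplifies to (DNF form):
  $\text{True}$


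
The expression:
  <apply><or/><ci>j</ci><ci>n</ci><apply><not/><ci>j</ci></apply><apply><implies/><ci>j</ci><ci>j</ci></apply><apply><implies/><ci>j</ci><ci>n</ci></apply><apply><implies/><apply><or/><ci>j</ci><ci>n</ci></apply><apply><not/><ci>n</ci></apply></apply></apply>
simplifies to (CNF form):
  <true/>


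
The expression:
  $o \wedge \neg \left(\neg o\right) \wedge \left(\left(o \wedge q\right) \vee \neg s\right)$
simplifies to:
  $o \wedge \left(q \vee \neg s\right)$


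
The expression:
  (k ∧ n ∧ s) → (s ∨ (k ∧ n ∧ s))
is always true.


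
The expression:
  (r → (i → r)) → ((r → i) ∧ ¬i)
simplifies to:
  ¬i ∧ ¬r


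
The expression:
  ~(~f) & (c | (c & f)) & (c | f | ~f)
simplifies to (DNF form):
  c & f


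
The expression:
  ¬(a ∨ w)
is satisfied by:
  {w: False, a: False}


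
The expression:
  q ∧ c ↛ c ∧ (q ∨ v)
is never true.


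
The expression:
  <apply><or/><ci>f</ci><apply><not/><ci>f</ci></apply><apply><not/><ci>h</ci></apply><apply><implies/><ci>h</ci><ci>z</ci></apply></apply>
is always true.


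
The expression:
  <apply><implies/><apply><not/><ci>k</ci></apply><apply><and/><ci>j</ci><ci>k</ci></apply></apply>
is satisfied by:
  {k: True}


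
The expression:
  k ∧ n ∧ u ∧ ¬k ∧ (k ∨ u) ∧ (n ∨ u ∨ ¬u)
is never true.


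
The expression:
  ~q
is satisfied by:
  {q: False}


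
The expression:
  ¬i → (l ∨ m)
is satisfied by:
  {i: True, m: True, l: True}
  {i: True, m: True, l: False}
  {i: True, l: True, m: False}
  {i: True, l: False, m: False}
  {m: True, l: True, i: False}
  {m: True, l: False, i: False}
  {l: True, m: False, i: False}


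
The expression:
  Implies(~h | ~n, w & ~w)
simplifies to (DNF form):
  h & n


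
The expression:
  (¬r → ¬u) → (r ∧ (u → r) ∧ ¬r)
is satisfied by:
  {u: True, r: False}


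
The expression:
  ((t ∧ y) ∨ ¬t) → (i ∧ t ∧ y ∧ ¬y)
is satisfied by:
  {t: True, y: False}


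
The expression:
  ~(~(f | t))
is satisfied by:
  {t: True, f: True}
  {t: True, f: False}
  {f: True, t: False}


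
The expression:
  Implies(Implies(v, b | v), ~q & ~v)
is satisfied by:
  {q: False, v: False}


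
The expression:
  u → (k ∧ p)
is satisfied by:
  {p: True, k: True, u: False}
  {p: True, k: False, u: False}
  {k: True, p: False, u: False}
  {p: False, k: False, u: False}
  {p: True, u: True, k: True}


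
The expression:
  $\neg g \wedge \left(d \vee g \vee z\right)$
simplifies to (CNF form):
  $\neg g \wedge \left(d \vee z\right)$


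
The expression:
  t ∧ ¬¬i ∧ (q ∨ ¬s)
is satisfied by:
  {t: True, i: True, q: True, s: False}
  {t: True, i: True, s: False, q: False}
  {t: True, i: True, q: True, s: True}


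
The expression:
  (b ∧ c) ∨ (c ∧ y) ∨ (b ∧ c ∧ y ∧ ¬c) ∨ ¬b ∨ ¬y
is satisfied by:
  {c: True, y: False, b: False}
  {c: False, y: False, b: False}
  {b: True, c: True, y: False}
  {b: True, c: False, y: False}
  {y: True, c: True, b: False}
  {y: True, c: False, b: False}
  {y: True, b: True, c: True}


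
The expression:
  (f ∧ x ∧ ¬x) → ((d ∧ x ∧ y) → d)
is always true.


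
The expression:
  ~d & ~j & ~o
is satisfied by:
  {d: False, o: False, j: False}


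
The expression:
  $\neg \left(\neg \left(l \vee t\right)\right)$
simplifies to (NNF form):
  $l \vee t$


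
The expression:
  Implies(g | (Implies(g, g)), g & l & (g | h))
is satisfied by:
  {g: True, l: True}


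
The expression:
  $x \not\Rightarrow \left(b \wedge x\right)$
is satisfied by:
  {x: True, b: False}


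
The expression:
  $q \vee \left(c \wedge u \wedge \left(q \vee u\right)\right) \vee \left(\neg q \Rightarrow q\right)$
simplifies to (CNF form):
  $\left(c \vee q\right) \wedge \left(q \vee u\right)$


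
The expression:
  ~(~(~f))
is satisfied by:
  {f: False}


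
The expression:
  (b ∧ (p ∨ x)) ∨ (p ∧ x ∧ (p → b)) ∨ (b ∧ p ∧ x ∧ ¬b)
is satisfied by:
  {x: True, p: True, b: True}
  {x: True, b: True, p: False}
  {p: True, b: True, x: False}


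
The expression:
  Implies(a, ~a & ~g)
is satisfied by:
  {a: False}


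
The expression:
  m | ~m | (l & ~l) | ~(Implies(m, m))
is always true.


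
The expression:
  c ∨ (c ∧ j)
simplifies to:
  c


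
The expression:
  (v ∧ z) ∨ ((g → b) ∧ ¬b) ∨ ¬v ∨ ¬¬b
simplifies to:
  b ∨ z ∨ ¬g ∨ ¬v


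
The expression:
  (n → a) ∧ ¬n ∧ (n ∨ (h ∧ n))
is never true.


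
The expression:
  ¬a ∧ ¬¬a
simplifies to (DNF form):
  False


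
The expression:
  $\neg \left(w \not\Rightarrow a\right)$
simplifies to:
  $a \vee \neg w$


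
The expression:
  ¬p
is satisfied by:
  {p: False}


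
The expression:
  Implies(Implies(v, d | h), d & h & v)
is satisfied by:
  {v: True, h: False, d: False}
  {d: True, h: True, v: True}


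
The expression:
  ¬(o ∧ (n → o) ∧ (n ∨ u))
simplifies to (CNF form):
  (¬n ∨ ¬o) ∧ (¬o ∨ ¬u)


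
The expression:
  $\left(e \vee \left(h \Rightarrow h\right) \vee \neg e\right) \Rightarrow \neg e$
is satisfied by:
  {e: False}


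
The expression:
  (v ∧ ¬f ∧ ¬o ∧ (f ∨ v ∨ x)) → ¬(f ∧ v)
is always true.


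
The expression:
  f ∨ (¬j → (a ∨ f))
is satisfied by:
  {a: True, f: True, j: True}
  {a: True, f: True, j: False}
  {a: True, j: True, f: False}
  {a: True, j: False, f: False}
  {f: True, j: True, a: False}
  {f: True, j: False, a: False}
  {j: True, f: False, a: False}


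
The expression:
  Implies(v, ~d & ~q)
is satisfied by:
  {q: False, v: False, d: False}
  {d: True, q: False, v: False}
  {q: True, d: False, v: False}
  {d: True, q: True, v: False}
  {v: True, d: False, q: False}


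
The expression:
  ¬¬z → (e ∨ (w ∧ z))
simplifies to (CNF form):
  e ∨ w ∨ ¬z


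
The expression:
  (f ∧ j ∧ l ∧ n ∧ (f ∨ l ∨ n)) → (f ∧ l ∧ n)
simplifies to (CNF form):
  True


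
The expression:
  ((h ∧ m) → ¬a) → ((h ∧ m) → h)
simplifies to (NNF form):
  True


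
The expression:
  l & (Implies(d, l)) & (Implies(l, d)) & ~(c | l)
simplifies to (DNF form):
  False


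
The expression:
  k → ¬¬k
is always true.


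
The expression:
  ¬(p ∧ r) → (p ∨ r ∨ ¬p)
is always true.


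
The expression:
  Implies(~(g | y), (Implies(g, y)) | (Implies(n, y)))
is always true.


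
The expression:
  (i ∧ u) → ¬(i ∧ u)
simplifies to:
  ¬i ∨ ¬u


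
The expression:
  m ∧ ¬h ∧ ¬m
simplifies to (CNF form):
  False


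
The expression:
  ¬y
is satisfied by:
  {y: False}


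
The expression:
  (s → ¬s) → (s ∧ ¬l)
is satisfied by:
  {s: True}


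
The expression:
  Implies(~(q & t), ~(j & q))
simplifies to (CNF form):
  t | ~j | ~q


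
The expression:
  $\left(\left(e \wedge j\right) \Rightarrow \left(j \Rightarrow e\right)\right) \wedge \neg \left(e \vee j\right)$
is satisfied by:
  {e: False, j: False}


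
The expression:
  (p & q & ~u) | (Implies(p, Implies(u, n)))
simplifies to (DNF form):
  n | ~p | ~u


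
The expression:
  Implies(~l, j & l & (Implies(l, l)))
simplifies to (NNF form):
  l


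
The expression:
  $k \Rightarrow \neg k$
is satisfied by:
  {k: False}


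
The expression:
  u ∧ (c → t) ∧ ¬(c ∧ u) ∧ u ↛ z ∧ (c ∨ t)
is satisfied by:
  {t: True, u: True, c: False, z: False}


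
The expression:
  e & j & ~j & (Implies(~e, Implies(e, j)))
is never true.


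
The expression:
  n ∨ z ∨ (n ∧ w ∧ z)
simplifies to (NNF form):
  n ∨ z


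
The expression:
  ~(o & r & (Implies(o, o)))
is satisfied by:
  {o: False, r: False}
  {r: True, o: False}
  {o: True, r: False}


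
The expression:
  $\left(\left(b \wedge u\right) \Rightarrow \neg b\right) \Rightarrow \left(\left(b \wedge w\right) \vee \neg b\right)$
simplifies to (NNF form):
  $u \vee w \vee \neg b$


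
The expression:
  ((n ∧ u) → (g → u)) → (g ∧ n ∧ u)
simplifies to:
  g ∧ n ∧ u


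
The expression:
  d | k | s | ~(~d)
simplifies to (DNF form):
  d | k | s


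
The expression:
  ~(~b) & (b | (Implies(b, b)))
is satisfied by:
  {b: True}


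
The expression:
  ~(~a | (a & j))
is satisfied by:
  {a: True, j: False}


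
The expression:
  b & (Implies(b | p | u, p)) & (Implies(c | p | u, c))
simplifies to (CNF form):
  b & c & p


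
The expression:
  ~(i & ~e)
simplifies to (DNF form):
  e | ~i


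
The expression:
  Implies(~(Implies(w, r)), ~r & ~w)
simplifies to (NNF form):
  r | ~w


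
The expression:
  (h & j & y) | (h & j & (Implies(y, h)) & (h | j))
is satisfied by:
  {h: True, j: True}


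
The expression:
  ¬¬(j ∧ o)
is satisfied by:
  {j: True, o: True}


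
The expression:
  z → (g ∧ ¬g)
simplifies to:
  ¬z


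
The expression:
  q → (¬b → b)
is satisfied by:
  {b: True, q: False}
  {q: False, b: False}
  {q: True, b: True}


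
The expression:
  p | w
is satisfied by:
  {p: True, w: True}
  {p: True, w: False}
  {w: True, p: False}


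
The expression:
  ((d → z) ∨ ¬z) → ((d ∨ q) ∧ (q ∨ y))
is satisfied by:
  {y: True, q: True, d: True}
  {y: True, q: True, d: False}
  {q: True, d: True, y: False}
  {q: True, d: False, y: False}
  {y: True, d: True, q: False}


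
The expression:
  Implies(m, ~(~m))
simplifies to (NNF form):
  True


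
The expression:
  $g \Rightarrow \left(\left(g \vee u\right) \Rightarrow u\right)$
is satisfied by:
  {u: True, g: False}
  {g: False, u: False}
  {g: True, u: True}


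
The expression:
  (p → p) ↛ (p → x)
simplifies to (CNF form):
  p ∧ ¬x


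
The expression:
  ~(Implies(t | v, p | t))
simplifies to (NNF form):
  v & ~p & ~t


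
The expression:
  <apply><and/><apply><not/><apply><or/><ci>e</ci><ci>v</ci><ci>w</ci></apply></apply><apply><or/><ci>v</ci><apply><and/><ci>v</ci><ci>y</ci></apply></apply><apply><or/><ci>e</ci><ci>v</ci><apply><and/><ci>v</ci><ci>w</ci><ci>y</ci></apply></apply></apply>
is never true.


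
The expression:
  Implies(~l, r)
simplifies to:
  l | r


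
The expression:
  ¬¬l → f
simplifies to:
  f ∨ ¬l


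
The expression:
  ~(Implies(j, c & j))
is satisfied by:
  {j: True, c: False}


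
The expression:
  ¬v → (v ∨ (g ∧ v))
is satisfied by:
  {v: True}


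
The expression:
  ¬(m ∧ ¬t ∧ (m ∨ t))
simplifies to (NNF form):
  t ∨ ¬m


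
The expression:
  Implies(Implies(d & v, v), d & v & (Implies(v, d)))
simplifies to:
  d & v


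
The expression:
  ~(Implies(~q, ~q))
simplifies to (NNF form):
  False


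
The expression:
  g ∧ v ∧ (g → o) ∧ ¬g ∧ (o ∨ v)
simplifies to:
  False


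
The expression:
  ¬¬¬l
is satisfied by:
  {l: False}


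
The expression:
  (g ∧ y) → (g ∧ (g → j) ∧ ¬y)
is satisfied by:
  {g: False, y: False}
  {y: True, g: False}
  {g: True, y: False}


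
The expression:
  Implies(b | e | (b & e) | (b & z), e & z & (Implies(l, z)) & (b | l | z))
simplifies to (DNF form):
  (e & z) | (~b & ~e)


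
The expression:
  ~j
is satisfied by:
  {j: False}


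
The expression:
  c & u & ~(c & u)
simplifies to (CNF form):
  False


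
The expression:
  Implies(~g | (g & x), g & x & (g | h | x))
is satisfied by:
  {g: True}


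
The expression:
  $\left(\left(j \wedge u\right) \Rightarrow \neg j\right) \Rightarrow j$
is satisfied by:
  {j: True}


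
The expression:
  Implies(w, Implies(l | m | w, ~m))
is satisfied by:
  {w: False, m: False}
  {m: True, w: False}
  {w: True, m: False}


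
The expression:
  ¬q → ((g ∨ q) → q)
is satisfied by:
  {q: True, g: False}
  {g: False, q: False}
  {g: True, q: True}


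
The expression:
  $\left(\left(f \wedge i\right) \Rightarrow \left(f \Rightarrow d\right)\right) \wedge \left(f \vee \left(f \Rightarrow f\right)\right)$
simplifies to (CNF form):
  $d \vee \neg f \vee \neg i$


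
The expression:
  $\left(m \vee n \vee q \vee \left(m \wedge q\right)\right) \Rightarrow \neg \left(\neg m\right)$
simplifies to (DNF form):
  $m \vee \left(\neg n \wedge \neg q\right)$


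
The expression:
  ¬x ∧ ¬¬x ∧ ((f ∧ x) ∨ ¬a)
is never true.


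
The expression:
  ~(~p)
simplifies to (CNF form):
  p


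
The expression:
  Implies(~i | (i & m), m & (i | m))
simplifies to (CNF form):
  i | m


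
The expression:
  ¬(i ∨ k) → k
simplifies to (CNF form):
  i ∨ k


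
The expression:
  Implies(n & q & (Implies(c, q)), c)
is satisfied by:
  {c: True, q: False, n: False}
  {q: False, n: False, c: False}
  {c: True, n: True, q: False}
  {n: True, q: False, c: False}
  {c: True, q: True, n: False}
  {q: True, c: False, n: False}
  {c: True, n: True, q: True}


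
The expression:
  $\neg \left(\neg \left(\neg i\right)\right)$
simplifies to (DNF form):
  $\neg i$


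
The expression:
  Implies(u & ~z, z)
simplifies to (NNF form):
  z | ~u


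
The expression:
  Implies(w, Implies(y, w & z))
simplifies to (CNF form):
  z | ~w | ~y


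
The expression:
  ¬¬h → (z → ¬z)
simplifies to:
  ¬h ∨ ¬z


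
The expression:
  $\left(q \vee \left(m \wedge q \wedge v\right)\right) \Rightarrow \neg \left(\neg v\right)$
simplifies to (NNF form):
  $v \vee \neg q$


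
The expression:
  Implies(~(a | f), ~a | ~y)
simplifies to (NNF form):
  True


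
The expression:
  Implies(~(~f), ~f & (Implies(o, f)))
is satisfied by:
  {f: False}


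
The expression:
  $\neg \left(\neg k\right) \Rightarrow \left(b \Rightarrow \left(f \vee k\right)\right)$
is always true.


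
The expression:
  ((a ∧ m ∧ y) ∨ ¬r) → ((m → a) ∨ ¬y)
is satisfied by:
  {r: True, a: True, m: False, y: False}
  {r: True, m: False, y: False, a: False}
  {a: True, m: False, y: False, r: False}
  {a: False, m: False, y: False, r: False}
  {r: True, y: True, a: True, m: False}
  {r: True, y: True, a: False, m: False}
  {y: True, a: True, r: False, m: False}
  {y: True, r: False, m: False, a: False}
  {a: True, r: True, m: True, y: False}
  {r: True, m: True, a: False, y: False}
  {a: True, m: True, r: False, y: False}
  {m: True, r: False, y: False, a: False}
  {r: True, y: True, m: True, a: True}
  {r: True, y: True, m: True, a: False}
  {y: True, m: True, a: True, r: False}


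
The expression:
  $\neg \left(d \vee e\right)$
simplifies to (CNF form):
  $\neg d \wedge \neg e$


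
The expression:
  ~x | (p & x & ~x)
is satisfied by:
  {x: False}


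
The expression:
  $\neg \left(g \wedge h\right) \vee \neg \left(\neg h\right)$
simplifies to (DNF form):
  $\text{True}$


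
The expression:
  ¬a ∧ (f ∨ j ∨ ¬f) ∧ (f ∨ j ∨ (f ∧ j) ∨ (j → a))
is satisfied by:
  {a: False}


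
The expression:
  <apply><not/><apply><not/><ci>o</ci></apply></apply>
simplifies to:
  <ci>o</ci>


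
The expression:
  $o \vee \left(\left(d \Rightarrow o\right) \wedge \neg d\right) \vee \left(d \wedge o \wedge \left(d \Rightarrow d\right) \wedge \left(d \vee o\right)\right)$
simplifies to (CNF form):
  $o \vee \neg d$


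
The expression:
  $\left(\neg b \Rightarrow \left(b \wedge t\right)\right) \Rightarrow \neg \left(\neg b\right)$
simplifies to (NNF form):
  $\text{True}$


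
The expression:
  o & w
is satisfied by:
  {w: True, o: True}


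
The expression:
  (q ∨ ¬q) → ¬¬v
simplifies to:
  v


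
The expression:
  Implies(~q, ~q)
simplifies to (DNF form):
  True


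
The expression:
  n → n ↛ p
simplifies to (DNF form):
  ¬n ∨ ¬p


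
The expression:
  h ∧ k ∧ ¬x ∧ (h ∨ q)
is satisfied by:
  {k: True, h: True, x: False}


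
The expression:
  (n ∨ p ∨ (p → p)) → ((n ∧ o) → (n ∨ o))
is always true.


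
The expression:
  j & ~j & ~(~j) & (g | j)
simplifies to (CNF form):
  False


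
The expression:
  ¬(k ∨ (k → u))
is never true.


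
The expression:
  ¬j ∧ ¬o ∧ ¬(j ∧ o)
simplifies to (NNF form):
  ¬j ∧ ¬o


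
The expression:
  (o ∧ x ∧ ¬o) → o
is always true.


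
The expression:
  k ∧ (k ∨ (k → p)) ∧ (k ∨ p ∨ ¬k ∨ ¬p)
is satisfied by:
  {k: True}


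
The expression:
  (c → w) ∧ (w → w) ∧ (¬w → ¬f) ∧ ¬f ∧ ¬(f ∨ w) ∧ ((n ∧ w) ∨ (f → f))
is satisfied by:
  {w: False, f: False, c: False}


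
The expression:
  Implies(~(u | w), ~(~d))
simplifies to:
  d | u | w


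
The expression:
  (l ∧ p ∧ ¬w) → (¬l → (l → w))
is always true.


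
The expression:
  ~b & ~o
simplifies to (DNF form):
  ~b & ~o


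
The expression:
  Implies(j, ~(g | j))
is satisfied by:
  {j: False}


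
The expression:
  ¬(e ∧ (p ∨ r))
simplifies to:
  (¬p ∧ ¬r) ∨ ¬e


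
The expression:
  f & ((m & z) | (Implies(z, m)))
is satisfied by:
  {f: True, m: True, z: False}
  {f: True, m: False, z: False}
  {f: True, z: True, m: True}


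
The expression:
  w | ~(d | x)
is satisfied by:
  {w: True, d: False, x: False}
  {x: True, w: True, d: False}
  {w: True, d: True, x: False}
  {x: True, w: True, d: True}
  {x: False, d: False, w: False}


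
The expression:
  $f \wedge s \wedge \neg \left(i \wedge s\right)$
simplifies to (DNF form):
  $f \wedge s \wedge \neg i$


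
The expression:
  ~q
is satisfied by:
  {q: False}


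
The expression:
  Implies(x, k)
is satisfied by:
  {k: True, x: False}
  {x: False, k: False}
  {x: True, k: True}
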